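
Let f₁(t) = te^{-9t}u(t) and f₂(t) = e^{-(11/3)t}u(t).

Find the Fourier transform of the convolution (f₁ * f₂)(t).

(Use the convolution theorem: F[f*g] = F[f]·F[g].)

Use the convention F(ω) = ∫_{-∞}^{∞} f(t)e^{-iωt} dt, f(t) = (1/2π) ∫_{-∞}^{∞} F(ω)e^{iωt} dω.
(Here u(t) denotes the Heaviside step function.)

F[f₁*f₂](ω) = \frac{3}{\left(i \omega + 9\right)^{2} \left(3 i \omega + 11\right)}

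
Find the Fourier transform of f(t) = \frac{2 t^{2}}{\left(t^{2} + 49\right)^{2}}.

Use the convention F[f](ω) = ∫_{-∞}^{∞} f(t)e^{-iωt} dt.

F(ω) = \frac{\pi \left(1 - 7 \left|{\omega}\right|\right) e^{- 7 \left|{\omega}\right|}}{7}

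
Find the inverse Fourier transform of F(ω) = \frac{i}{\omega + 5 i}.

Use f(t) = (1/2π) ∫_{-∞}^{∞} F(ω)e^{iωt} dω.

f(t) = e^{5 t} u\left(- t\right)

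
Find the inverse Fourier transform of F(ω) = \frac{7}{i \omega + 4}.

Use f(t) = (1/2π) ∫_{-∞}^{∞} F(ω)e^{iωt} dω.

f(t) = 7 e^{- 4 t} u\left(t\right)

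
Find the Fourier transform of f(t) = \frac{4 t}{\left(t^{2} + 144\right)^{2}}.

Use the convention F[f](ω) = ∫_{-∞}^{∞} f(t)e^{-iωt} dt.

F(ω) = - \frac{i \pi \omega e^{- 12 \left|{\omega}\right|}}{6}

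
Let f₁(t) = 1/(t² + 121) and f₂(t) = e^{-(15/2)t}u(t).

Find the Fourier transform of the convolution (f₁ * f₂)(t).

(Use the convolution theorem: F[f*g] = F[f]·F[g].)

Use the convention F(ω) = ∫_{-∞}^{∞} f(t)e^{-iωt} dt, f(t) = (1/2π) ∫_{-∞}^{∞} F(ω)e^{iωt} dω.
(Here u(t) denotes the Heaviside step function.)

F[f₁*f₂](ω) = \frac{2 \pi e^{- 11 \left|{\omega}\right|}}{11 \left(2 i \omega + 15\right)}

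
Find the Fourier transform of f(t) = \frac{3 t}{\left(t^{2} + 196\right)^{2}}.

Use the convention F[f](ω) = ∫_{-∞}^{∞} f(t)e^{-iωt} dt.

F(ω) = - \frac{3 i \pi \omega e^{- 14 \left|{\omega}\right|}}{28}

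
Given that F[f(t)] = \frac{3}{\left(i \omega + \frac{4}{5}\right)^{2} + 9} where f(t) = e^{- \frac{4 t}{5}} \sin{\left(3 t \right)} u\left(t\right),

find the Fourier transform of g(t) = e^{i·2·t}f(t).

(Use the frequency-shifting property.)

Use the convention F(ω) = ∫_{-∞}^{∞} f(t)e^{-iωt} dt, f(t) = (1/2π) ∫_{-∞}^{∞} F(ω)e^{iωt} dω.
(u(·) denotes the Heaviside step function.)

F[g](ω) = \frac{75}{\left(5 i \left(\omega - 2\right) + 4\right)^{2} + 225}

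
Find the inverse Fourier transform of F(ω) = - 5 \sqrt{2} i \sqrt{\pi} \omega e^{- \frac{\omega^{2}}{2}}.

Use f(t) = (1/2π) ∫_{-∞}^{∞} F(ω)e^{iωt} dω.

f(t) = 5 t e^{- \frac{t^{2}}{2}}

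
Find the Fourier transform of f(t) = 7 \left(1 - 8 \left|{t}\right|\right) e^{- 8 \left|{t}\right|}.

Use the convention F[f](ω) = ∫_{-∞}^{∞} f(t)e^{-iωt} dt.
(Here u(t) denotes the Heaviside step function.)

F(ω) = \frac{224 \omega^{2}}{\left(\omega^{2} + 64\right)^{2}}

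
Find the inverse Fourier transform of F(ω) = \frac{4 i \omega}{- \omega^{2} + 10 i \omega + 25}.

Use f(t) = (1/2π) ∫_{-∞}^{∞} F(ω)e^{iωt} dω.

f(t) = 4 \left(1 - 5 t\right) e^{- 5 t} u\left(t\right)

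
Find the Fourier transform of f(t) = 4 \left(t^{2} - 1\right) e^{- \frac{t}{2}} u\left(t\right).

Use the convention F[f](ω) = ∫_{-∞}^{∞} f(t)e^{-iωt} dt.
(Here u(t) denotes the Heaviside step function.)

F(ω) = \frac{8 \left(16 i \omega - \left(2 i \omega + 1\right)^{3} + 8\right)}{\left(2 i \omega + 1\right)^{4}}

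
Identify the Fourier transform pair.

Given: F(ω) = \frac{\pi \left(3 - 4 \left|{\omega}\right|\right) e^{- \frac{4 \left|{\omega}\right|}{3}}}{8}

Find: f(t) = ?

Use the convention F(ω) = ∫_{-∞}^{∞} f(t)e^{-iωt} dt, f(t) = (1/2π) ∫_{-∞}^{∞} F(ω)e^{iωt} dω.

f(t) = \frac{t^{2}}{\left(t^{2} + \frac{16}{9}\right)^{2}}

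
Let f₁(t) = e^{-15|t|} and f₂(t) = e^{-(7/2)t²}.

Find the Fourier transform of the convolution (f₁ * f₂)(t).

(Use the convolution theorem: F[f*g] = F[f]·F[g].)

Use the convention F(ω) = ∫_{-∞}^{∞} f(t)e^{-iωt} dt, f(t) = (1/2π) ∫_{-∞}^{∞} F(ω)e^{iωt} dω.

F[f₁*f₂](ω) = \frac{30 \sqrt{14} \sqrt{\pi} e^{- \frac{\omega^{2}}{14}}}{7 \left(\omega^{2} + 225\right)}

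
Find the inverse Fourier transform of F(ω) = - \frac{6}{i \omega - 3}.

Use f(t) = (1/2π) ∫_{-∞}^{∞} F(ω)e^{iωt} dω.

f(t) = 6 e^{3 t} u\left(- t\right)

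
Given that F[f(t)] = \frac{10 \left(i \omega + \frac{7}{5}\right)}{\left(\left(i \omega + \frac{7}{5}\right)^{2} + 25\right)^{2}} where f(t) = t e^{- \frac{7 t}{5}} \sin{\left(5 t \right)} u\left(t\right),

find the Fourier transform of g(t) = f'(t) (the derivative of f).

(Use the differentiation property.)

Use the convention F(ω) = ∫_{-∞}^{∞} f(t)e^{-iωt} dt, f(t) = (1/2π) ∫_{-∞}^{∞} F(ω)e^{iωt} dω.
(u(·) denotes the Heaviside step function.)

F[g](ω) = \frac{1250 i \omega \left(5 i \omega + 7\right)}{\left(\left(5 i \omega + 7\right)^{2} + 625\right)^{2}}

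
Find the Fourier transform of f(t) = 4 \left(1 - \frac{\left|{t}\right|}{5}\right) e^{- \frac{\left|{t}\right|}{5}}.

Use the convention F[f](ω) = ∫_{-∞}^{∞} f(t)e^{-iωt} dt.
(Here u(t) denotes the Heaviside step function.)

F(ω) = \frac{2000 \omega^{2}}{\left(25 \omega^{2} + 1\right)^{2}}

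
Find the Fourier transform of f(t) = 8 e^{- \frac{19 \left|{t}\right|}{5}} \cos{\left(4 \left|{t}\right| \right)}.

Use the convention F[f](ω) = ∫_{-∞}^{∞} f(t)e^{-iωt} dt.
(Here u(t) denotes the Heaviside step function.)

F(ω) = \frac{1520 \left(25 \omega^{2} + 761\right)}{625 \omega^{4} - 1950 \omega^{2} + 579121}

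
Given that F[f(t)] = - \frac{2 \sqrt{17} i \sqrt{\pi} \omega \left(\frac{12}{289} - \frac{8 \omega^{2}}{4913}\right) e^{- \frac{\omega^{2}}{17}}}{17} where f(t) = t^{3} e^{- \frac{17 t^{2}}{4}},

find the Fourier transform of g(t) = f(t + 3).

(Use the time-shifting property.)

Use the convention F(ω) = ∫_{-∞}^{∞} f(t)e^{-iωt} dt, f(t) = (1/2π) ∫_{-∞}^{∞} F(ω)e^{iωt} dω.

F[g](ω) = \frac{8 \sqrt{17} i \sqrt{\pi} \omega \left(2 \omega^{2} - 51\right) e^{\frac{\omega \left(- \omega + 51 i\right)}{17}}}{83521}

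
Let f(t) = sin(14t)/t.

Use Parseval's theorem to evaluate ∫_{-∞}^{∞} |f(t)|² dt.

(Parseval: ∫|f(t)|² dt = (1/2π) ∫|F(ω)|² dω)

∫|f(t)|² dt = 14 \pi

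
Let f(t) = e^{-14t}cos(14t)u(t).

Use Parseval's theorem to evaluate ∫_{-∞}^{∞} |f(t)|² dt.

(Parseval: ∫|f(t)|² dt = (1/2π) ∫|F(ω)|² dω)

∫|f(t)|² dt = \frac{3}{112}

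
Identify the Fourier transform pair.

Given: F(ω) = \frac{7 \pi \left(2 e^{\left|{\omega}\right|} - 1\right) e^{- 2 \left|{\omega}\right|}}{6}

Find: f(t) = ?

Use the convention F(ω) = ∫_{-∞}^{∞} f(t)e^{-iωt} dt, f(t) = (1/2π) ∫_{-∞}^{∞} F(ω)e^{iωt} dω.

f(t) = \frac{7}{\left(t^{2} + 1\right) \left(t^{2} + 4\right)}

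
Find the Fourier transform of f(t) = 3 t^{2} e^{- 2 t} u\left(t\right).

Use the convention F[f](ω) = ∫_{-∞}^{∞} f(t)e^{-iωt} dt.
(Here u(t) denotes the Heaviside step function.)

F(ω) = \frac{6}{\left(i \omega + 2\right)^{3}}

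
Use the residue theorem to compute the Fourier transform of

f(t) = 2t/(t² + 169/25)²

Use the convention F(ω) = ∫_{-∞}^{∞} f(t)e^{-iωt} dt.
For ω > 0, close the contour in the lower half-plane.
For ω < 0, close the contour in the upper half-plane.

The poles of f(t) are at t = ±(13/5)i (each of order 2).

Let g(z) = f(z)e^{-iωz}; for large |z| the factor e^{-iωz} decays in the lower half-plane when ω > 0 and in the upper half-plane when ω < 0.

Case ω > 0 (lower half-plane, clockwise contour ⇒ F(ω) = -2πi·ΣRes):
  Res_{z = - \frac{13 i}{5}} g(z) = \frac{5 \omega e^{- \frac{13 \omega}{5}}}{26} (pole of order 2)
  F(ω) = -2πi·ΣRes = - \frac{5 i \pi \omega e^{- \frac{13 \omega}{5}}}{13}

Case ω < 0 (upper half-plane, counterclockwise contour ⇒ F(ω) = +2πi·ΣRes):
  Res_{z = \frac{13 i}{5}} g(z) = - \frac{5 \omega e^{\frac{13 \omega}{5}}}{26} (pole of order 2)
  F(ω) = 2πi·ΣRes = - \frac{5 i \pi \omega e^{\frac{13 \omega}{5}}}{13}

Both cases combine into a single formula in |ω|:

F(ω) = - \frac{5 i \pi \omega e^{- \frac{13 \left|{\omega}\right|}{5}}}{13}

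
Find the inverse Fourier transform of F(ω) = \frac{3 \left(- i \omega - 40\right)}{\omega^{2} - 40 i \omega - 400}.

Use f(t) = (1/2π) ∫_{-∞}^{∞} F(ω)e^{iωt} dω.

f(t) = 3 \left(20 t + 1\right) e^{- 20 t} u\left(t\right)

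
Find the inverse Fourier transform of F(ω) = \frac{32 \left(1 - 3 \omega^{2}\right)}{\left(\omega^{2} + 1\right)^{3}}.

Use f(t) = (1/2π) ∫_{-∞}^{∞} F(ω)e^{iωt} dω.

f(t) = 8 t^{2} e^{- \left|{t}\right|}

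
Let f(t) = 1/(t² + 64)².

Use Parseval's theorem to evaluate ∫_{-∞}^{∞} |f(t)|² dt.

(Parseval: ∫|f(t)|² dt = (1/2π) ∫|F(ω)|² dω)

∫|f(t)|² dt = \frac{5 \pi}{33554432}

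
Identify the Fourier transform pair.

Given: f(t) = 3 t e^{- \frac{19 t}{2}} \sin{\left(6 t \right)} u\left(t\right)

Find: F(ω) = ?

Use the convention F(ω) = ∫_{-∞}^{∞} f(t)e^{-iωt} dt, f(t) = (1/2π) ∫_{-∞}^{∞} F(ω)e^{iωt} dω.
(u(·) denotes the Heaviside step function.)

F(ω) = \frac{288 \left(2 i \omega + 19\right)}{\left(\left(2 i \omega + 19\right)^{2} + 144\right)^{2}}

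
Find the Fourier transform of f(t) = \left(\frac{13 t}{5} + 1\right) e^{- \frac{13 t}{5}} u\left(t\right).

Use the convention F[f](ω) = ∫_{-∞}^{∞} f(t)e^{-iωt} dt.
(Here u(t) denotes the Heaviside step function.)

F(ω) = \frac{5 \left(- 5 i \omega - 26\right)}{25 \omega^{2} - 130 i \omega - 169}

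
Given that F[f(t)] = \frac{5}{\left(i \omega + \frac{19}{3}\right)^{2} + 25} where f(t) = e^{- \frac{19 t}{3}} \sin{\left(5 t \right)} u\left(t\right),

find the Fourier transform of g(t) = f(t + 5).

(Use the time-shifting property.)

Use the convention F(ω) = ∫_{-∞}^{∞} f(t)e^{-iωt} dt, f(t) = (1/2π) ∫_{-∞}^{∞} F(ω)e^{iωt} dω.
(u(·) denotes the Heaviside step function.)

F[g](ω) = \frac{45 e^{5 i \omega}}{\left(3 i \omega + 19\right)^{2} + 225}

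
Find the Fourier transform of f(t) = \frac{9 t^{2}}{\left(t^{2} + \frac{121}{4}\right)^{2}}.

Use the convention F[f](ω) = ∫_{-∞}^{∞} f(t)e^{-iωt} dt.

F(ω) = \frac{9 \pi \left(2 - 11 \left|{\omega}\right|\right) e^{- \frac{11 \left|{\omega}\right|}{2}}}{22}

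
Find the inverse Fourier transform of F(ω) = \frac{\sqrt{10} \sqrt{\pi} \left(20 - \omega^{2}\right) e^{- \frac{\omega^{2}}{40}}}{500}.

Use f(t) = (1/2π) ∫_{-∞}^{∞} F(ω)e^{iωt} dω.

f(t) = 8 t^{2} e^{- 10 t^{2}}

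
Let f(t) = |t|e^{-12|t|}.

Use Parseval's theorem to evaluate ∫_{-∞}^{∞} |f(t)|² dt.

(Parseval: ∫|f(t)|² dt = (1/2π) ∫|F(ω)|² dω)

∫|f(t)|² dt = \frac{1}{3456}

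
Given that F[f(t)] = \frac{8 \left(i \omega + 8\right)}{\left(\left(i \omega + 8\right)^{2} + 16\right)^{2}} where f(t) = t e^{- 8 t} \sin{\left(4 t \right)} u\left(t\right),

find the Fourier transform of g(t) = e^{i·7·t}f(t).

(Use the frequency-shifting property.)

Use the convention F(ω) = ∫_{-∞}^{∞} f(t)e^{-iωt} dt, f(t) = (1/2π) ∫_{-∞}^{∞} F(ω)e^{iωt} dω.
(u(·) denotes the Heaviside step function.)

F[g](ω) = \frac{8 \left(i \left(\omega - 7\right) + 8\right)}{\left(\left(i \left(\omega - 7\right) + 8\right)^{2} + 16\right)^{2}}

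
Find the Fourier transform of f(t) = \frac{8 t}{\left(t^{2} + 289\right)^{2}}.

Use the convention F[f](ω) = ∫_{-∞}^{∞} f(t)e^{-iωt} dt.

F(ω) = - \frac{4 i \pi \omega e^{- 17 \left|{\omega}\right|}}{17}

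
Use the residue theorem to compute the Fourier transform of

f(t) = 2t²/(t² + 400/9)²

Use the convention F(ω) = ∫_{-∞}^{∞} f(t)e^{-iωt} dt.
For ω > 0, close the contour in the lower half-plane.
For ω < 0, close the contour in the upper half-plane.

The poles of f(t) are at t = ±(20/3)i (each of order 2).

Let g(z) = f(z)e^{-iωz}; for large |z| the factor e^{-iωz} decays in the lower half-plane when ω > 0 and in the upper half-plane when ω < 0.

Case ω > 0 (lower half-plane, clockwise contour ⇒ F(ω) = -2πi·ΣRes):
  Res_{z = - \frac{20 i}{3}} g(z) = \frac{i \left(3 - 20 \omega\right) e^{- \frac{20 \omega}{3}}}{40} (pole of order 2)
  F(ω) = -2πi·ΣRes = \frac{\pi \left(3 - 20 \omega\right) e^{- \frac{20 \omega}{3}}}{20}

Case ω < 0 (upper half-plane, counterclockwise contour ⇒ F(ω) = +2πi·ΣRes):
  Res_{z = \frac{20 i}{3}} g(z) = \frac{i \left(- 20 \omega - 3\right) e^{\frac{20 \omega}{3}}}{40} (pole of order 2)
  F(ω) = 2πi·ΣRes = \frac{\pi \left(20 \omega + 3\right) e^{\frac{20 \omega}{3}}}{20}

Both cases combine into a single formula in |ω|:

F(ω) = \frac{\pi \left(3 - 20 \left|{\omega}\right|\right) e^{- \frac{20 \left|{\omega}\right|}{3}}}{20}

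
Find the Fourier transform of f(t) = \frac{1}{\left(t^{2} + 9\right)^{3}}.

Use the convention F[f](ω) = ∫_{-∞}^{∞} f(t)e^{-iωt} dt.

F(ω) = \frac{\pi \left(3 \omega^{2} + 3 \left|{\omega}\right| + 1\right) e^{- 3 \left|{\omega}\right|}}{648}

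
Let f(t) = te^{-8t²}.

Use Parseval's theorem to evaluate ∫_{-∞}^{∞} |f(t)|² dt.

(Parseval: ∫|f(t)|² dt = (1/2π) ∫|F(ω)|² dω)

∫|f(t)|² dt = \frac{\sqrt{\pi}}{128}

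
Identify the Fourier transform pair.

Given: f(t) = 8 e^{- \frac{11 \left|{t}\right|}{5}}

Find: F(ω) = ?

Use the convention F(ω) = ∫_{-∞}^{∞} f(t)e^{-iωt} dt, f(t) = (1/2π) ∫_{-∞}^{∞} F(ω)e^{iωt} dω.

F(ω) = \frac{880}{25 \omega^{2} + 121}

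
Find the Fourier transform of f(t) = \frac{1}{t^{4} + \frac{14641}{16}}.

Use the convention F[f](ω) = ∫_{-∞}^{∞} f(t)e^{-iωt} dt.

F(ω) = \frac{8 \pi e^{- \frac{11 \sqrt{2} \left|{\omega}\right|}{4}} \sin{\left(\frac{11 \sqrt{2} \left|{\omega}\right|}{4} + \frac{\pi}{4} \right)}}{1331}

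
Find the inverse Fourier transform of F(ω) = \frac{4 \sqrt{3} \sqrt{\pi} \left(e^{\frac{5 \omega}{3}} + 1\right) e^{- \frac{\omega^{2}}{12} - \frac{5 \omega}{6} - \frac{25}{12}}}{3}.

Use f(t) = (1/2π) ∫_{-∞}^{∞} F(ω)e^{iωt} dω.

f(t) = 8 e^{- 3 t^{2}} \cos{\left(5 t \right)}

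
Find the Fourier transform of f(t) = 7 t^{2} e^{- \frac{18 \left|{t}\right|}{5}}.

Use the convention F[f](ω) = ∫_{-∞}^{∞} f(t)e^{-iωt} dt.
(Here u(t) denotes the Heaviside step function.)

F(ω) = \frac{189000 \left(108 - 25 \omega^{2}\right)}{\left(25 \omega^{2} + 324\right)^{3}}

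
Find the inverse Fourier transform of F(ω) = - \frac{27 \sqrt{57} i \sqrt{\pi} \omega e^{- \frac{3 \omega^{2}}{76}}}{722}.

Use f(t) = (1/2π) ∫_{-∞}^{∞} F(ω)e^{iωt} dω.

f(t) = 9 t e^{- \frac{19 t^{2}}{3}}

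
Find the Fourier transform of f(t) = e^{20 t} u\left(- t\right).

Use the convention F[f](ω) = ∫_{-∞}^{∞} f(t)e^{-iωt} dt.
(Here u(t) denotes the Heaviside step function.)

F(ω) = \frac{i}{\omega + 20 i}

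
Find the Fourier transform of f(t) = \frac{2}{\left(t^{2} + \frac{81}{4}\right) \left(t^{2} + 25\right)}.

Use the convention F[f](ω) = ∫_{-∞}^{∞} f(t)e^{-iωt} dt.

F(ω) = - \frac{8 \pi e^{- 5 \left|{\omega}\right|}}{95} + \frac{16 \pi e^{- \frac{9 \left|{\omega}\right|}{2}}}{171}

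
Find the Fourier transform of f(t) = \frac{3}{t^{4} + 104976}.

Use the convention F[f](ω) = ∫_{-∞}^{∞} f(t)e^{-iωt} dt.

F(ω) = \frac{\pi e^{- 9 \sqrt{2} \left|{\omega}\right|} \sin{\left(9 \sqrt{2} \left|{\omega}\right| + \frac{\pi}{4} \right)}}{1944}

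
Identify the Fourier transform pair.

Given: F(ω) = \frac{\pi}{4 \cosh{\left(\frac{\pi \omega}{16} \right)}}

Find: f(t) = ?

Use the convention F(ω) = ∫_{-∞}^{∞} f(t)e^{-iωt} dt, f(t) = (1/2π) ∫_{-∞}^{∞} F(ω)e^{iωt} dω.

f(t) = \frac{4}{e^{8 t} + e^{- 8 t}}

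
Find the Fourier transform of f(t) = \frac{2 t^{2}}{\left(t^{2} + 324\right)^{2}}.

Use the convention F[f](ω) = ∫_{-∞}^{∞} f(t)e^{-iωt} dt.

F(ω) = \frac{\pi \left(1 - 18 \left|{\omega}\right|\right) e^{- 18 \left|{\omega}\right|}}{18}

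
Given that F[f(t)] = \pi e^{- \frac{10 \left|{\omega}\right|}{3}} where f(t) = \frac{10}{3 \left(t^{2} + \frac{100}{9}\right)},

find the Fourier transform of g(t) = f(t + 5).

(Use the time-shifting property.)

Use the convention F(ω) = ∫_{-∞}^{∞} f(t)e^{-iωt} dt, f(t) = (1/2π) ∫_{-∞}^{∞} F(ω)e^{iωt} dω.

F[g](ω) = \pi e^{5 i \omega - \frac{10 \left|{\omega}\right|}{3}}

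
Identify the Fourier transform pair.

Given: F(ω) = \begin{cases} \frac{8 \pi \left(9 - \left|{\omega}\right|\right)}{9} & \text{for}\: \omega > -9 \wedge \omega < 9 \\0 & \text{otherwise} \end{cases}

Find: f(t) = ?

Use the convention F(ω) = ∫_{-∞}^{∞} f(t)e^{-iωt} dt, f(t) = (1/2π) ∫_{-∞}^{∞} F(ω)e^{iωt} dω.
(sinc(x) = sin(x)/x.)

f(t) = 36 \operatorname{sinc}^{2}{\left(\frac{9 t}{2} \right)}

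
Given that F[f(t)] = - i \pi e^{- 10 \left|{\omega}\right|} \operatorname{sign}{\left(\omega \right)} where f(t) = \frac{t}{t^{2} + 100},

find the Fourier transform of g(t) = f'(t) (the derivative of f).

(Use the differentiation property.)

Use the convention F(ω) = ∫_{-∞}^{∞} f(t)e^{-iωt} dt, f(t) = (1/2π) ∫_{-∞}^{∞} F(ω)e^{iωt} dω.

F[g](ω) = \pi \omega e^{- 10 \left|{\omega}\right|} \operatorname{sign}{\left(\omega \right)}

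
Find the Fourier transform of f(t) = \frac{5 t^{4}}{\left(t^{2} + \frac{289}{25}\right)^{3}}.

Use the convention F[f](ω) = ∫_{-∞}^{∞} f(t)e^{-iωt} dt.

F(ω) = \frac{\pi \left(289 \omega^{2} - 425 \left|{\omega}\right| + 75\right) e^{- \frac{17 \left|{\omega}\right|}{5}}}{136}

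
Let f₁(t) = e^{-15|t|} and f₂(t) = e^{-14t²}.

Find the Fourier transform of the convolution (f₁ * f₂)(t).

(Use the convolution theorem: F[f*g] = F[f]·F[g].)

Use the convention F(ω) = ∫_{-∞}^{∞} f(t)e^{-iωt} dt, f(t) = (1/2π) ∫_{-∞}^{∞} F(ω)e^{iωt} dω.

F[f₁*f₂](ω) = \frac{15 \sqrt{14} \sqrt{\pi} e^{- \frac{\omega^{2}}{56}}}{7 \left(\omega^{2} + 225\right)}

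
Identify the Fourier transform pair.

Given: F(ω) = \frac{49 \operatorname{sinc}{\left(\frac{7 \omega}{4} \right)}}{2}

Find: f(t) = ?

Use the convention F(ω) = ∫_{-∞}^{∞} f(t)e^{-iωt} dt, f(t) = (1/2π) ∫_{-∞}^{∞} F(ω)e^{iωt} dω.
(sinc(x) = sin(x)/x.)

f(t) = 7 \left(\begin{cases} 1 & \text{for}\: \left|{t}\right| < \frac{7}{4} \\0 & \text{otherwise} \end{cases}\right)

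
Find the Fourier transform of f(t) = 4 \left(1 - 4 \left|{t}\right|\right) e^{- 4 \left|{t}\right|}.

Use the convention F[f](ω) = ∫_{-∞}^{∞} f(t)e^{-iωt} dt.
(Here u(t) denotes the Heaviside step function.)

F(ω) = \frac{64 \omega^{2}}{\left(\omega^{2} + 16\right)^{2}}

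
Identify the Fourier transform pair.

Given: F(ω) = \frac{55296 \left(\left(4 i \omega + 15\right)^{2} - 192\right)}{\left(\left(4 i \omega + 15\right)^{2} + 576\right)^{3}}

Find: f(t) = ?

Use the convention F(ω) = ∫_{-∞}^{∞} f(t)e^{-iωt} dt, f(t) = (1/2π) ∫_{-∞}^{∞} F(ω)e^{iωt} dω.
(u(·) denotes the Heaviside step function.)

f(t) = 6 t^{2} e^{- \frac{15 t}{4}} \sin{\left(6 t \right)} u\left(t\right)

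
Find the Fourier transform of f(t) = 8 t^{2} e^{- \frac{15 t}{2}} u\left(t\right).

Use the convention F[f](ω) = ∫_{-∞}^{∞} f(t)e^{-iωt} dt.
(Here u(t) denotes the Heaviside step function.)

F(ω) = \frac{128}{\left(2 i \omega + 15\right)^{3}}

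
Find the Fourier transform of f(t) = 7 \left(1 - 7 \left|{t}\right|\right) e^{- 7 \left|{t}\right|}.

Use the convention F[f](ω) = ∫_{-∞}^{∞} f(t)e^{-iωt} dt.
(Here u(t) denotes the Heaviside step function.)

F(ω) = \frac{196 \omega^{2}}{\left(\omega^{2} + 49\right)^{2}}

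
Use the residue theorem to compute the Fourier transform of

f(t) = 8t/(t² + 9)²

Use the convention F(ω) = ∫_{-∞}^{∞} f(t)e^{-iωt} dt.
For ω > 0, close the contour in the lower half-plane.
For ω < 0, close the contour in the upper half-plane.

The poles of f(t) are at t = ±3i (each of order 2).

Let g(z) = f(z)e^{-iωz}; for large |z| the factor e^{-iωz} decays in the lower half-plane when ω > 0 and in the upper half-plane when ω < 0.

Case ω > 0 (lower half-plane, clockwise contour ⇒ F(ω) = -2πi·ΣRes):
  Res_{z = - 3 i} g(z) = \frac{2 \omega e^{- 3 \omega}}{3} (pole of order 2)
  F(ω) = -2πi·ΣRes = - \frac{4 i \pi \omega e^{- 3 \omega}}{3}

Case ω < 0 (upper half-plane, counterclockwise contour ⇒ F(ω) = +2πi·ΣRes):
  Res_{z = 3 i} g(z) = - \frac{2 \omega e^{3 \omega}}{3} (pole of order 2)
  F(ω) = 2πi·ΣRes = - \frac{4 i \pi \omega e^{3 \omega}}{3}

Both cases combine into a single formula in |ω|:

F(ω) = - \frac{4 i \pi \omega e^{- 3 \left|{\omega}\right|}}{3}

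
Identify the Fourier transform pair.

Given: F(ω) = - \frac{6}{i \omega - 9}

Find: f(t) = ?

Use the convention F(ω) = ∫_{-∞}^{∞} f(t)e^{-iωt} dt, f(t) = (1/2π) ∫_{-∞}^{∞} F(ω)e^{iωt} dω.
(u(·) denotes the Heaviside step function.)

f(t) = 6 e^{9 t} u\left(- t\right)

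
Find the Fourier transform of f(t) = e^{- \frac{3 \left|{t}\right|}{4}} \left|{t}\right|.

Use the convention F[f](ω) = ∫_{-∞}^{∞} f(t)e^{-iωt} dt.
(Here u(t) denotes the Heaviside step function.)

F(ω) = \frac{32 \left(9 - 16 \omega^{2}\right)}{\left(16 \omega^{2} + 9\right)^{2}}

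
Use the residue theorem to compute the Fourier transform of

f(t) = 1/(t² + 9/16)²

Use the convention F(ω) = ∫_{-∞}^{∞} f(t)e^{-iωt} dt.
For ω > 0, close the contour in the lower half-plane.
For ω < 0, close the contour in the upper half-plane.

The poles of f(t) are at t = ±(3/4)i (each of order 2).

Let g(z) = f(z)e^{-iωz}; for large |z| the factor e^{-iωz} decays in the lower half-plane when ω > 0 and in the upper half-plane when ω < 0.

Case ω > 0 (lower half-plane, clockwise contour ⇒ F(ω) = -2πi·ΣRes):
  Res_{z = - \frac{3 i}{4}} g(z) = \frac{4 i \left(3 \omega + 4\right) e^{- \frac{3 \omega}{4}}}{27} (pole of order 2)
  F(ω) = -2πi·ΣRes = \frac{8 \pi \left(3 \omega + 4\right) e^{- \frac{3 \omega}{4}}}{27}

Case ω < 0 (upper half-plane, counterclockwise contour ⇒ F(ω) = +2πi·ΣRes):
  Res_{z = \frac{3 i}{4}} g(z) = \frac{4 i \left(3 \omega - 4\right) e^{\frac{3 \omega}{4}}}{27} (pole of order 2)
  F(ω) = 2πi·ΣRes = \frac{8 \pi \left(4 - 3 \omega\right) e^{\frac{3 \omega}{4}}}{27}

Both cases combine into a single formula in |ω|:

F(ω) = \frac{8 \pi \left(3 \left|{\omega}\right| + 4\right) e^{- \frac{3 \left|{\omega}\right|}{4}}}{27}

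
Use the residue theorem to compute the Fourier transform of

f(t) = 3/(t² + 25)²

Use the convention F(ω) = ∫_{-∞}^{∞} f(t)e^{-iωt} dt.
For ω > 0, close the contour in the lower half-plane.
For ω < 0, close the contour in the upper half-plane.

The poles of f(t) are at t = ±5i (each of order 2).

Let g(z) = f(z)e^{-iωz}; for large |z| the factor e^{-iωz} decays in the lower half-plane when ω > 0 and in the upper half-plane when ω < 0.

Case ω > 0 (lower half-plane, clockwise contour ⇒ F(ω) = -2πi·ΣRes):
  Res_{z = - 5 i} g(z) = \frac{3 i \left(5 \omega + 1\right) e^{- 5 \omega}}{500} (pole of order 2)
  F(ω) = -2πi·ΣRes = \frac{3 \pi \left(5 \omega + 1\right) e^{- 5 \omega}}{250}

Case ω < 0 (upper half-plane, counterclockwise contour ⇒ F(ω) = +2πi·ΣRes):
  Res_{z = 5 i} g(z) = \frac{3 i \left(5 \omega - 1\right) e^{5 \omega}}{500} (pole of order 2)
  F(ω) = 2πi·ΣRes = \frac{3 \pi \left(1 - 5 \omega\right) e^{5 \omega}}{250}

Both cases combine into a single formula in |ω|:

F(ω) = \frac{3 \pi \left(5 \left|{\omega}\right| + 1\right) e^{- 5 \left|{\omega}\right|}}{250}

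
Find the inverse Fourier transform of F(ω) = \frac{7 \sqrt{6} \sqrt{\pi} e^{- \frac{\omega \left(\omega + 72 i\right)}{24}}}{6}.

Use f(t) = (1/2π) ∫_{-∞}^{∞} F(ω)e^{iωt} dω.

f(t) = 7 e^{- 6 \left(t - 3\right)^{2}}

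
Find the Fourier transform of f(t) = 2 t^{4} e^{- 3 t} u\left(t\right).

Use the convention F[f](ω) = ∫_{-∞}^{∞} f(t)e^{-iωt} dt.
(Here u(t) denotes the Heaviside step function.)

F(ω) = \frac{48}{\left(i \omega + 3\right)^{5}}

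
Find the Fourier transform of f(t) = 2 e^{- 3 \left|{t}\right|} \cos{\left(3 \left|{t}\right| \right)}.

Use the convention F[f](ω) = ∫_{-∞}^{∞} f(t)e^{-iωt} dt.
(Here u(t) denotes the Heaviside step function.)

F(ω) = \frac{12 \left(\omega^{2} + 18\right)}{\omega^{4} + 324}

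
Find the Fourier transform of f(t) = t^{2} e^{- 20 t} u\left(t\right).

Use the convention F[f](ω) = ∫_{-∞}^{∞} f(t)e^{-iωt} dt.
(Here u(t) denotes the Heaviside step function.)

F(ω) = \frac{2}{\left(i \omega + 20\right)^{3}}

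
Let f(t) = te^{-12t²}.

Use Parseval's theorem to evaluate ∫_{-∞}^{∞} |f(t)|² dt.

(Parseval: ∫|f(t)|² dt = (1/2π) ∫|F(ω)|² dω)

∫|f(t)|² dt = \frac{\sqrt{6} \sqrt{\pi}}{576}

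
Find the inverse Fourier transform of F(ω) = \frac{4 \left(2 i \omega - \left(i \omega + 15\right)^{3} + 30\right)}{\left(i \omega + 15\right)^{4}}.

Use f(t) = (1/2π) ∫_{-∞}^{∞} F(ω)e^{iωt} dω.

f(t) = 4 \left(t^{2} - 1\right) e^{- 15 t} u\left(t\right)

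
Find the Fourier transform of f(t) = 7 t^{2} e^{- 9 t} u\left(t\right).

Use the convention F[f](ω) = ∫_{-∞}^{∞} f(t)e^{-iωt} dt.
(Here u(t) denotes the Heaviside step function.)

F(ω) = \frac{14}{\left(i \omega + 9\right)^{3}}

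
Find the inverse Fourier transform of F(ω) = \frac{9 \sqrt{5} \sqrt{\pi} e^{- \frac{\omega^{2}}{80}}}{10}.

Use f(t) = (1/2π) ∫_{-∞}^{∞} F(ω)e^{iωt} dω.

f(t) = 9 e^{- 20 t^{2}}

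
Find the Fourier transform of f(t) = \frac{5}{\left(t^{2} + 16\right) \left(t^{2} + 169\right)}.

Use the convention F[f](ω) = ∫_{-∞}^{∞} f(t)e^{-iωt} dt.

F(ω) = \frac{5 \pi \left(13 e^{9 \left|{\omega}\right|} - 4\right) e^{- 13 \left|{\omega}\right|}}{7956}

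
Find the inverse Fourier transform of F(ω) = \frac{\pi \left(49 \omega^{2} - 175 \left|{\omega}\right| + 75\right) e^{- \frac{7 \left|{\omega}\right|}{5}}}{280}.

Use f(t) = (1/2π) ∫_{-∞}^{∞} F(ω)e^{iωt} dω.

f(t) = \frac{t^{4}}{\left(t^{2} + \frac{49}{25}\right)^{3}}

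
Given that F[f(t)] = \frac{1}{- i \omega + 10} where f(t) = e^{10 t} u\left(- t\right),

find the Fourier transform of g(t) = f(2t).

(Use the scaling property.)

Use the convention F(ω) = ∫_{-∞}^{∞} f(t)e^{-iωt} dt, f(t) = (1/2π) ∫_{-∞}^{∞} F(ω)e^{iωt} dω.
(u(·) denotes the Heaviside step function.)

F[g](ω) = \frac{i}{\omega + 20 i}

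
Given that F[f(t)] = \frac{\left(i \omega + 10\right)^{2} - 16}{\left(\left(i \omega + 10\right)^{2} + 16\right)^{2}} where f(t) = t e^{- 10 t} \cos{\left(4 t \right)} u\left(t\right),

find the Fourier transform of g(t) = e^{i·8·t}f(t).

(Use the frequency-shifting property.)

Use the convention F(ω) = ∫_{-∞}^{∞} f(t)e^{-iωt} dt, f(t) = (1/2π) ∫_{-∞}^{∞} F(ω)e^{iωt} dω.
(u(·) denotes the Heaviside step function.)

F[g](ω) = \frac{\left(i \left(\omega - 8\right) + 10\right)^{2} - 16}{\left(\left(i \left(\omega - 8\right) + 10\right)^{2} + 16\right)^{2}}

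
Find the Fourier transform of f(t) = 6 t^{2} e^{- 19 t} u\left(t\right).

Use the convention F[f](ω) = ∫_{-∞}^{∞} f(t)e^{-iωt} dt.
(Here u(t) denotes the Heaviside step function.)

F(ω) = \frac{12}{\left(i \omega + 19\right)^{3}}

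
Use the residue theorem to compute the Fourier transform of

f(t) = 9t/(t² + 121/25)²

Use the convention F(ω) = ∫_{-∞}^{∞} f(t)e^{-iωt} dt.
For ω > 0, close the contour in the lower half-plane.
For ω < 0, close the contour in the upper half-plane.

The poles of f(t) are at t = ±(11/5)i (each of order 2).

Let g(z) = f(z)e^{-iωz}; for large |z| the factor e^{-iωz} decays in the lower half-plane when ω > 0 and in the upper half-plane when ω < 0.

Case ω > 0 (lower half-plane, clockwise contour ⇒ F(ω) = -2πi·ΣRes):
  Res_{z = - \frac{11 i}{5}} g(z) = \frac{45 \omega e^{- \frac{11 \omega}{5}}}{44} (pole of order 2)
  F(ω) = -2πi·ΣRes = - \frac{45 i \pi \omega e^{- \frac{11 \omega}{5}}}{22}

Case ω < 0 (upper half-plane, counterclockwise contour ⇒ F(ω) = +2πi·ΣRes):
  Res_{z = \frac{11 i}{5}} g(z) = - \frac{45 \omega e^{\frac{11 \omega}{5}}}{44} (pole of order 2)
  F(ω) = 2πi·ΣRes = - \frac{45 i \pi \omega e^{\frac{11 \omega}{5}}}{22}

Both cases combine into a single formula in |ω|:

F(ω) = - \frac{45 i \pi \omega e^{- \frac{11 \left|{\omega}\right|}{5}}}{22}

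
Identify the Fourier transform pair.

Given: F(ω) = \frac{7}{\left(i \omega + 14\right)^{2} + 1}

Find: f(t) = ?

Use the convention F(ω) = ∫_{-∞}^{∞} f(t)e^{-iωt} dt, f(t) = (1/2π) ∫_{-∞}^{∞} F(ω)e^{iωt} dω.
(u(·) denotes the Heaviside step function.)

f(t) = 7 e^{- 14 t} \sin{\left(t \right)} u\left(t\right)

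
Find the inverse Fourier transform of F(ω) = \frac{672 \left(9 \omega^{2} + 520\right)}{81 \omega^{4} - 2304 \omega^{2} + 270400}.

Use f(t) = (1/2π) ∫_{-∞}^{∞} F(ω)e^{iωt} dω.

f(t) = 8 e^{- \frac{14 \left|{t}\right|}{3}} \cos{\left(6 \left|{t}\right| \right)}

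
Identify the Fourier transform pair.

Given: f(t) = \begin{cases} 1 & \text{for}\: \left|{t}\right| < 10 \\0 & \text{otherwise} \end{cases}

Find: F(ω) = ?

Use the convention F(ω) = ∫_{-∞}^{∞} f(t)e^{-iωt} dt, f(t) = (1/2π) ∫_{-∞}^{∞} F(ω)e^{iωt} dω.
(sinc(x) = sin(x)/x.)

F(ω) = 20 \operatorname{sinc}{\left(10 \omega \right)}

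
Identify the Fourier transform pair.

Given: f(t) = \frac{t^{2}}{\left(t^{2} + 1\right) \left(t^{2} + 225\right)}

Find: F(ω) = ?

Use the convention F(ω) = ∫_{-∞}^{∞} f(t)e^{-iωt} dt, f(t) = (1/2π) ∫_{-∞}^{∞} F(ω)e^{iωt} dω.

F(ω) = \frac{\pi \left(15 - e^{14 \left|{\omega}\right|}\right) e^{- 15 \left|{\omega}\right|}}{224}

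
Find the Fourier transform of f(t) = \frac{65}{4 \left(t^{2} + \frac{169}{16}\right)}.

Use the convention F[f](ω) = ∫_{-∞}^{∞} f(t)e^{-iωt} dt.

F(ω) = 5 \pi e^{- \frac{13 \left|{\omega}\right|}{4}}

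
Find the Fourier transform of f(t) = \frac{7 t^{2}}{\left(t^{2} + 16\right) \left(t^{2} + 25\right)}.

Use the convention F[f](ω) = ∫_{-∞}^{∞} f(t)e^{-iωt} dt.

F(ω) = \frac{7 \pi \left(5 - 4 e^{\left|{\omega}\right|}\right) e^{- 5 \left|{\omega}\right|}}{9}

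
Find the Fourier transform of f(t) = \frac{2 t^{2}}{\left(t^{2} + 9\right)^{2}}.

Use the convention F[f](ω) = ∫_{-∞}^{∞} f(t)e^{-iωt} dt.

F(ω) = \frac{\pi \left(1 - 3 \left|{\omega}\right|\right) e^{- 3 \left|{\omega}\right|}}{3}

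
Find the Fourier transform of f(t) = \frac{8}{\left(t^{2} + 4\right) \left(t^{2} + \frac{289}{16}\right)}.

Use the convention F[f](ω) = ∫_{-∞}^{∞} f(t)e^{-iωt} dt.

F(ω) = \frac{64 \pi e^{- 2 \left|{\omega}\right|}}{225} - \frac{512 \pi e^{- \frac{17 \left|{\omega}\right|}{4}}}{3825}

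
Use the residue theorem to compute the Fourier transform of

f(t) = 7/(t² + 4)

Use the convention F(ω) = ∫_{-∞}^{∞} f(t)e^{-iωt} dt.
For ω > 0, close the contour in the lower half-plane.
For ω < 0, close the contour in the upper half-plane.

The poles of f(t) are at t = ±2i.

Let g(z) = f(z)e^{-iωz}; for large |z| the factor e^{-iωz} decays in the lower half-plane when ω > 0 and in the upper half-plane when ω < 0.

Case ω > 0 (lower half-plane, clockwise contour ⇒ F(ω) = -2πi·ΣRes):
  Res_{z = - 2 i} g(z) = \frac{7 i e^{- 2 \omega}}{4}
  F(ω) = -2πi·ΣRes = \frac{7 \pi e^{- 2 \omega}}{2}

Case ω < 0 (upper half-plane, counterclockwise contour ⇒ F(ω) = +2πi·ΣRes):
  Res_{z = 2 i} g(z) = - \frac{7 i e^{2 \omega}}{4}
  F(ω) = 2πi·ΣRes = \frac{7 \pi e^{2 \omega}}{2}

Both cases combine into a single formula in |ω|:

F(ω) = \frac{7 \pi e^{- 2 \left|{\omega}\right|}}{2}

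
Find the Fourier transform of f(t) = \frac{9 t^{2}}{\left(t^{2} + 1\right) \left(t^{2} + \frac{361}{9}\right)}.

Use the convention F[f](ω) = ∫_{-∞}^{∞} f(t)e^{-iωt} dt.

F(ω) = - \frac{81 \pi e^{- \left|{\omega}\right|}}{352} + \frac{513 \pi e^{- \frac{19 \left|{\omega}\right|}{3}}}{352}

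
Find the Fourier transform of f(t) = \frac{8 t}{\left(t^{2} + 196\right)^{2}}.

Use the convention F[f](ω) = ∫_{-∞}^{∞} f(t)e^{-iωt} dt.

F(ω) = - \frac{2 i \pi \omega e^{- 14 \left|{\omega}\right|}}{7}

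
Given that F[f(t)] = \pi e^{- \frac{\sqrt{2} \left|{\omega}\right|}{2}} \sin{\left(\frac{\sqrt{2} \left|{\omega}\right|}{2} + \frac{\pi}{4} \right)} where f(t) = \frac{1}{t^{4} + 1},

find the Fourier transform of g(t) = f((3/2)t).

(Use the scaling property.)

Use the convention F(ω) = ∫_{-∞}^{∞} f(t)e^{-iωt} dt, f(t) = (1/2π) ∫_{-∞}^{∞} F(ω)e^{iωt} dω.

F[g](ω) = \frac{2 \pi e^{- \frac{\sqrt{2} \left|{\omega}\right|}{3}} \sin{\left(\frac{\sqrt{2} \left|{\omega}\right|}{3} + \frac{\pi}{4} \right)}}{3}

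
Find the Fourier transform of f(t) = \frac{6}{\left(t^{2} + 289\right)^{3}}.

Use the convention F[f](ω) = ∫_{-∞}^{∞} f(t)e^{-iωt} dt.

F(ω) = \frac{3 \pi \left(289 \omega^{2} + 51 \left|{\omega}\right| + 3\right) e^{- 17 \left|{\omega}\right|}}{5679428}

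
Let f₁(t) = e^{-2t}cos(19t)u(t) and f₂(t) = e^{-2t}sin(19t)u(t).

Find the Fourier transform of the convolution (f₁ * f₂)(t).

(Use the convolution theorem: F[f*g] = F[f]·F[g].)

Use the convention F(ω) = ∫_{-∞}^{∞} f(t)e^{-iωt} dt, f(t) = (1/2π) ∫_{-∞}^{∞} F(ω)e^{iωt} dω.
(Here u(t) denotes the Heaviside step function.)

F[f₁*f₂](ω) = \frac{19 \left(i \omega + 2\right)}{\left(\left(i \omega + 2\right)^{2} + 361\right)^{2}}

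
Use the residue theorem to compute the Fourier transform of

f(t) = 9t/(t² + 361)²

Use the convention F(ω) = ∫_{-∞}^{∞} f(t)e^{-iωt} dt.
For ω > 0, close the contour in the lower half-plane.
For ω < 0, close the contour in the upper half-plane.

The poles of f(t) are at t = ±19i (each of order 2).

Let g(z) = f(z)e^{-iωz}; for large |z| the factor e^{-iωz} decays in the lower half-plane when ω > 0 and in the upper half-plane when ω < 0.

Case ω > 0 (lower half-plane, clockwise contour ⇒ F(ω) = -2πi·ΣRes):
  Res_{z = - 19 i} g(z) = \frac{9 \omega e^{- 19 \omega}}{76} (pole of order 2)
  F(ω) = -2πi·ΣRes = - \frac{9 i \pi \omega e^{- 19 \omega}}{38}

Case ω < 0 (upper half-plane, counterclockwise contour ⇒ F(ω) = +2πi·ΣRes):
  Res_{z = 19 i} g(z) = - \frac{9 \omega e^{19 \omega}}{76} (pole of order 2)
  F(ω) = 2πi·ΣRes = - \frac{9 i \pi \omega e^{19 \omega}}{38}

Both cases combine into a single formula in |ω|:

F(ω) = - \frac{9 i \pi \omega e^{- 19 \left|{\omega}\right|}}{38}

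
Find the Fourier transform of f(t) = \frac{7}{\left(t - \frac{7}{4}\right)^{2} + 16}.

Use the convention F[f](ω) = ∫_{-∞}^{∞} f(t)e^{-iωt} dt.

F(ω) = \frac{7 \pi e^{- \frac{7 i \omega}{4} - 4 \left|{\omega}\right|}}{4}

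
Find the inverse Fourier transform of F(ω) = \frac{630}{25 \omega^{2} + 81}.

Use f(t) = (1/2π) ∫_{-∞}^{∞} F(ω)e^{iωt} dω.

f(t) = 7 e^{- \frac{9 \left|{t}\right|}{5}}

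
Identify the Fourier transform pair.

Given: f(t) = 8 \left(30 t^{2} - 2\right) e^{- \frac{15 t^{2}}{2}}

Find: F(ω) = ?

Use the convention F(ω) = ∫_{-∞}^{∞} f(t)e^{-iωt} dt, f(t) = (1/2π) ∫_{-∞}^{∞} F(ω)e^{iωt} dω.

F(ω) = - \frac{16 \sqrt{30} \sqrt{\pi} \omega^{2} e^{- \frac{\omega^{2}}{30}}}{225}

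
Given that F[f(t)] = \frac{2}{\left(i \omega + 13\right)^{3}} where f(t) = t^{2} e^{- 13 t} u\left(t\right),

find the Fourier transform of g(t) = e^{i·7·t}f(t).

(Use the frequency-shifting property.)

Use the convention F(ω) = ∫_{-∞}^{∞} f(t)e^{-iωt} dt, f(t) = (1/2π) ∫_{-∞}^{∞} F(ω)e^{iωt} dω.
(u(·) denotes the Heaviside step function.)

F[g](ω) = \frac{2}{\left(i \left(\omega - 7\right) + 13\right)^{3}}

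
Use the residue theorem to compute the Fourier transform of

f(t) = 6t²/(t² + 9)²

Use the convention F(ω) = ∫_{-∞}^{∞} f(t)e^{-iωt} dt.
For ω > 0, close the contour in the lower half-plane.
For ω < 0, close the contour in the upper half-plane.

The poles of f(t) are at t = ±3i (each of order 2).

Let g(z) = f(z)e^{-iωz}; for large |z| the factor e^{-iωz} decays in the lower half-plane when ω > 0 and in the upper half-plane when ω < 0.

Case ω > 0 (lower half-plane, clockwise contour ⇒ F(ω) = -2πi·ΣRes):
  Res_{z = - 3 i} g(z) = \frac{i \left(1 - 3 \omega\right) e^{- 3 \omega}}{2} (pole of order 2)
  F(ω) = -2πi·ΣRes = \pi \left(1 - 3 \omega\right) e^{- 3 \omega}

Case ω < 0 (upper half-plane, counterclockwise contour ⇒ F(ω) = +2πi·ΣRes):
  Res_{z = 3 i} g(z) = \frac{i \left(- 3 \omega - 1\right) e^{3 \omega}}{2} (pole of order 2)
  F(ω) = 2πi·ΣRes = \pi \left(3 \omega + 1\right) e^{3 \omega}

Both cases combine into a single formula in |ω|:

F(ω) = \pi \left(1 - 3 \left|{\omega}\right|\right) e^{- 3 \left|{\omega}\right|}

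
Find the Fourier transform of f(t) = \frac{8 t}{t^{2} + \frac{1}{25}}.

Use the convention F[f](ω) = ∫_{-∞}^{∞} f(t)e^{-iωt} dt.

F(ω) = - 8 i \pi e^{- \frac{\left|{\omega}\right|}{5}} \operatorname{sign}{\left(\omega \right)}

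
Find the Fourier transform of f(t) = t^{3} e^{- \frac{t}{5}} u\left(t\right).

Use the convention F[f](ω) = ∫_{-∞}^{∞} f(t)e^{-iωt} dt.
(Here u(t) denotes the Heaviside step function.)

F(ω) = \frac{3750}{\left(5 i \omega + 1\right)^{4}}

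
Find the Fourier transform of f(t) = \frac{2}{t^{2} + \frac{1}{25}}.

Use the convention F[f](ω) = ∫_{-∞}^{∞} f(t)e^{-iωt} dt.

F(ω) = 10 \pi e^{- \frac{\left|{\omega}\right|}{5}}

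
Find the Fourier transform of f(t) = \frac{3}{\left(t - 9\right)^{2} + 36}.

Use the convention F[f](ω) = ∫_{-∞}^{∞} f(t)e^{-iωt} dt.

F(ω) = \frac{\pi e^{- 9 i \omega - 6 \left|{\omega}\right|}}{2}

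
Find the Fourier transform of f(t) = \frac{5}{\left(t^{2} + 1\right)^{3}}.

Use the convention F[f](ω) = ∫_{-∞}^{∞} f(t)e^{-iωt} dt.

F(ω) = \frac{5 \pi \left(\omega^{2} + 3 \left|{\omega}\right| + 3\right) e^{- \left|{\omega}\right|}}{8}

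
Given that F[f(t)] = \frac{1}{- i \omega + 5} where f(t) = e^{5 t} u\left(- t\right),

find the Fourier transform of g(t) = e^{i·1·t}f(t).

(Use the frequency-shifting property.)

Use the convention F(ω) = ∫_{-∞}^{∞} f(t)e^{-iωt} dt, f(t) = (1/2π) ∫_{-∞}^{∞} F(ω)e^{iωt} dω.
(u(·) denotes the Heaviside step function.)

F[g](ω) = \frac{i}{\omega - 1 + 5 i}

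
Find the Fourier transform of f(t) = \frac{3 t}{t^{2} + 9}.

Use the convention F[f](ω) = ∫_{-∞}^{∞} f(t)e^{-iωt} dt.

F(ω) = - 3 i \pi e^{- 3 \left|{\omega}\right|} \operatorname{sign}{\left(\omega \right)}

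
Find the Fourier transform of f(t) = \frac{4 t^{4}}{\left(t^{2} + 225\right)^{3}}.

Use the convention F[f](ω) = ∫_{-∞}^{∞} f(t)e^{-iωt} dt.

F(ω) = \frac{\pi \left(75 \omega^{2} - 25 \left|{\omega}\right| + 1\right) e^{- 15 \left|{\omega}\right|}}{10}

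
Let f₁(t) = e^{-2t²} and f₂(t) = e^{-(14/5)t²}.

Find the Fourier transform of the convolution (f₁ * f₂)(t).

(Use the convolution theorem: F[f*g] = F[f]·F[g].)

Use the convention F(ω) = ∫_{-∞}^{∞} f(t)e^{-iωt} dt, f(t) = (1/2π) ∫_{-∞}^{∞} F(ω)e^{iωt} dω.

F[f₁*f₂](ω) = \frac{\sqrt{35} \pi e^{- \frac{3 \omega^{2}}{14}}}{14}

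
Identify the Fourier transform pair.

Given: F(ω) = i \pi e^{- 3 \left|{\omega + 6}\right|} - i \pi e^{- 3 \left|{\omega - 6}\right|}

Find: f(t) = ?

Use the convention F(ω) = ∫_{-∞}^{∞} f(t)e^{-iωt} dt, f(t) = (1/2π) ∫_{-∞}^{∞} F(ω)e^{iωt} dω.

f(t) = \frac{6 \sin{\left(6 t \right)}}{t^{2} + 9}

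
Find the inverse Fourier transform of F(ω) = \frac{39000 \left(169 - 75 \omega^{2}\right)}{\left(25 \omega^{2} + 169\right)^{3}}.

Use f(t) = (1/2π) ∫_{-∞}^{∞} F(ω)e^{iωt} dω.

f(t) = 6 t^{2} e^{- \frac{13 \left|{t}\right|}{5}}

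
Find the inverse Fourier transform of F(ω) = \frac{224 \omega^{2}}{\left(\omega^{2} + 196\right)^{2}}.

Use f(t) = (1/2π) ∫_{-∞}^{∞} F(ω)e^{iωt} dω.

f(t) = 4 \left(1 - 14 \left|{t}\right|\right) e^{- 14 \left|{t}\right|}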